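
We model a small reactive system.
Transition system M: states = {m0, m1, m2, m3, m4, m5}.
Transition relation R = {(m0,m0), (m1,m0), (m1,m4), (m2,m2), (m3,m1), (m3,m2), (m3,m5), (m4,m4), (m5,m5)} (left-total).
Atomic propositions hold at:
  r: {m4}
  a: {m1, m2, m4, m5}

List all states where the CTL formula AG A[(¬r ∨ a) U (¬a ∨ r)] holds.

{m0, m1, m4}

Sat(¬r) = {m0, m1, m2, m3, m5}
Sat(¬r ∨ a) = {m0, m1, m2, m3, m4, m5}
Sat(¬a) = {m0, m3}
Sat(¬a ∨ r) = {m0, m3, m4}
A[(¬r ∨ a) U (¬a ∨ r)]: least fixpoint, start Z0 = Sat((¬a ∨ r)) = {m0, m3, m4}, add states in Sat(¬r ∨ a) with every successor in Z. Z1 = {m0, m1, m3, m4}; fixed.
Sat(A[(¬r ∨ a) U (¬a ∨ r)]) = {m0, m1, m3, m4}
AG A[(¬r ∨ a) U (¬a ∨ r)]: greatest fixpoint, start Z0 = {m0, m1, m3, m4}, keep only states in Sat with every successor in Z. Z1 = {m0, m1, m4}; fixed.
Sat(AG A[(¬r ∨ a) U (¬a ∨ r)]) = {m0, m1, m4}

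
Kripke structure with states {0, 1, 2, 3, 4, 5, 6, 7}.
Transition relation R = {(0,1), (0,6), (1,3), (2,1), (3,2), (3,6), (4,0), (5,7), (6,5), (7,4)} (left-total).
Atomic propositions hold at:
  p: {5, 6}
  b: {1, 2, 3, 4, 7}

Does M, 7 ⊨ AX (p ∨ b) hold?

Sat(p ∨ b) = {1, 2, 3, 4, 5, 6, 7}
Sat(AX (p ∨ b)) = {s : every successor in {1, 2, 3, 4, 5, 6, 7}} = {0, 1, 2, 3, 5, 6, 7}
7 ∈ Sat(AX (p ∨ b)) = {0, 1, 2, 3, 5, 6, 7}, so the formula holds at 7.

Yes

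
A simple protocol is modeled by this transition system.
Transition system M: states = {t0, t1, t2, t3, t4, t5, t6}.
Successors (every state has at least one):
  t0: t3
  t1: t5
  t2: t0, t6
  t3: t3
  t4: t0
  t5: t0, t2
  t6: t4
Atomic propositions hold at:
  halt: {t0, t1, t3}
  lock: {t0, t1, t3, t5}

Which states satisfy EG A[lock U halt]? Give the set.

A[lock U halt]: least fixpoint, start Z0 = Sat(halt) = {t0, t1, t3}, add states in Sat(lock) with every successor in Z. Already a fixed point.
Sat(A[lock U halt]) = {t0, t1, t3}
EG A[lock U halt]: greatest fixpoint, start Z0 = {t0, t1, t3}, keep only states in Sat with some successor in Z. Z1 = {t0, t3}; fixed.
Sat(EG A[lock U halt]) = {t0, t3}

{t0, t3}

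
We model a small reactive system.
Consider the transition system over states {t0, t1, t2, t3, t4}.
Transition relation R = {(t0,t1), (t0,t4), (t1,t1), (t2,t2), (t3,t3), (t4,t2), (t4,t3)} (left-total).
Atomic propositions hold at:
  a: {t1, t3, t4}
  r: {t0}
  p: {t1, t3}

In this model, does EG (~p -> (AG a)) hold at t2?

No

Sat(~p) = {t0, t2, t4}
AG a: greatest fixpoint, start Z0 = {t1, t3, t4}, keep only states in Sat with every successor in Z. Z1 = {t1, t3}; fixed.
Sat(AG a) = {t1, t3}
Sat(~p -> (AG a)) = {t1, t3}
EG (~p -> (AG a)): greatest fixpoint, start Z0 = {t1, t3}, keep only states in Sat with some successor in Z. Already a fixed point.
Sat(EG (~p -> (AG a))) = {t1, t3}
t2 ∉ Sat(EG (~p -> (AG a))) = {t1, t3}, so the formula does not hold at t2.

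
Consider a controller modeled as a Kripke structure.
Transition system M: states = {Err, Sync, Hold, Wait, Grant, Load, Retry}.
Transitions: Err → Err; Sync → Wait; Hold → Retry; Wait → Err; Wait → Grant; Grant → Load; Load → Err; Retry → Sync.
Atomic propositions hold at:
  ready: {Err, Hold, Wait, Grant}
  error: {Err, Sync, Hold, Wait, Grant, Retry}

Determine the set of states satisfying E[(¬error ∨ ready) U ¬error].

Sat(¬error) = {Load}
Sat(¬error ∨ ready) = {Err, Hold, Wait, Grant, Load}
E[(¬error ∨ ready) U ¬error]: least fixpoint, start Z0 = Sat(¬error) = {Load}, add states in Sat(¬error ∨ ready) with some successor in Z. Z1 = {Grant, Load}; Z2 = {Wait, Grant, Load}; fixed.
Sat(E[(¬error ∨ ready) U ¬error]) = {Wait, Grant, Load}

{Wait, Grant, Load}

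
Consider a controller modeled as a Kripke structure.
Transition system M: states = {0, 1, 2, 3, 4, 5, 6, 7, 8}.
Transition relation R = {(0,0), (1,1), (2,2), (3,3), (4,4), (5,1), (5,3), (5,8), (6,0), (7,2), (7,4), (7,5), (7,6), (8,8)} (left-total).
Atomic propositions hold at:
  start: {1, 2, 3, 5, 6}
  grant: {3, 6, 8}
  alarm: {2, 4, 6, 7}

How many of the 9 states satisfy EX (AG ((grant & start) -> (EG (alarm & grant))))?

8

Sat(grant & start) = {3, 6}
Sat(alarm & grant) = {6}
EG (alarm & grant): greatest fixpoint, start Z0 = {6}, keep only states in Sat with some successor in Z. Z1 = ∅; fixed.
Sat(EG (alarm & grant)) = ∅
Sat((grant & start) -> (EG (alarm & grant))) = {0, 1, 2, 4, 5, 7, 8}
AG ((grant & start) -> (EG (alarm & grant))): greatest fixpoint, start Z0 = {0, 1, 2, 4, 5, 7, 8}, keep only states in Sat with every successor in Z. Z1 = {0, 1, 2, 4, 8}; fixed.
Sat(AG ((grant & start) -> (EG (alarm & grant)))) = {0, 1, 2, 4, 8}
Sat(EX (AG ((grant & start) -> (EG (alarm & grant))))) = {s : some successor in {0, 1, 2, 4, 8}} = {0, 1, 2, 4, 5, 6, 7, 8}
|Sat(EX (AG ((grant & start) -> (EG (alarm & grant)))))| = |{0, 1, 2, 4, 5, 6, 7, 8}| = 8.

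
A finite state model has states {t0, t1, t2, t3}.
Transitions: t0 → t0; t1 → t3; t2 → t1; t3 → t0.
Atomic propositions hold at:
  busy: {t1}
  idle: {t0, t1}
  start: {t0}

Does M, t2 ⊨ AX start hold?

No

Sat(AX start) = {s : every successor in {t0}} = {t0, t3}
t2 ∉ Sat(AX start) = {t0, t3}, so the formula does not hold at t2.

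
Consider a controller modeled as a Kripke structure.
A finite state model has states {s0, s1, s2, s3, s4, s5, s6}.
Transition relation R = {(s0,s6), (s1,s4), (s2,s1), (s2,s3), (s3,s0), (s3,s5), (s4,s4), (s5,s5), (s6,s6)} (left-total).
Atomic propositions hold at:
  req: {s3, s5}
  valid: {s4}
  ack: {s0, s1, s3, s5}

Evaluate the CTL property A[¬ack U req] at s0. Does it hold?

Sat(¬ack) = {s2, s4, s6}
A[¬ack U req]: least fixpoint, start Z0 = Sat(req) = {s3, s5}, add states in Sat(¬ack) with every successor in Z. Already a fixed point.
Sat(A[¬ack U req]) = {s3, s5}
s0 ∉ Sat(A[¬ack U req]) = {s3, s5}, so the formula does not hold at s0.

No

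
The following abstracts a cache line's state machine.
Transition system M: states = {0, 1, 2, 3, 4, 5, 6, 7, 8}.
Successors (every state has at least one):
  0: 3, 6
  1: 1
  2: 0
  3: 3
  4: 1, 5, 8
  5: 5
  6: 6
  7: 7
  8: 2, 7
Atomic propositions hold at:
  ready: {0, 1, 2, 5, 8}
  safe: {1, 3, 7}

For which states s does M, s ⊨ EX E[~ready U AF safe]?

Sat(~ready) = {3, 4, 6, 7}
AF safe: least fixpoint, start Z0 = {1, 3, 7}, add states with every successor in Z. Already a fixed point.
Sat(AF safe) = {1, 3, 7}
E[~ready U AF safe]: least fixpoint, start Z0 = Sat(AF safe) = {1, 3, 7}, add states in Sat(~ready) with some successor in Z. Z1 = {1, 3, 4, 7}; fixed.
Sat(E[~ready U AF safe]) = {1, 3, 4, 7}
Sat(EX E[~ready U AF safe]) = {s : some successor in {1, 3, 4, 7}} = {0, 1, 3, 4, 7, 8}

{0, 1, 3, 4, 7, 8}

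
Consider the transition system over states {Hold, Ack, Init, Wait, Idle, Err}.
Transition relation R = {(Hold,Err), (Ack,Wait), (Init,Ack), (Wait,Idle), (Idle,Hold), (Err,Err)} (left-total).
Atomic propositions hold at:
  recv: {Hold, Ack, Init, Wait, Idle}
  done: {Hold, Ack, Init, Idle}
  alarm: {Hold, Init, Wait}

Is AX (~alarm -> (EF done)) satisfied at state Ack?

Sat(~alarm) = {Ack, Idle, Err}
EF done: least fixpoint, start Z0 = {Hold, Ack, Init, Idle}, add states with some successor in Z. Z1 = {Hold, Ack, Init, Wait, Idle}; fixed.
Sat(EF done) = {Hold, Ack, Init, Wait, Idle}
Sat(~alarm -> (EF done)) = {Hold, Ack, Init, Wait, Idle}
Sat(AX (~alarm -> (EF done))) = {s : every successor in {Hold, Ack, Init, Wait, Idle}} = {Ack, Init, Wait, Idle}
Ack ∈ Sat(AX (~alarm -> (EF done))) = {Ack, Init, Wait, Idle}, so the formula holds at Ack.

Yes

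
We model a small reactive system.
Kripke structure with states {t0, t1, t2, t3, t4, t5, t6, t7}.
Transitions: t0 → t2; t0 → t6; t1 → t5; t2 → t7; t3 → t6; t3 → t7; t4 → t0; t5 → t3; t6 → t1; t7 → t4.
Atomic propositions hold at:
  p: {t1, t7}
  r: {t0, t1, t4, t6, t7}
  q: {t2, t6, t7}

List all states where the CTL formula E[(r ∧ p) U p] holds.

Sat(r ∧ p) = {t1, t7}
E[(r ∧ p) U p]: least fixpoint, start Z0 = Sat(p) = {t1, t7}, add states in Sat(r ∧ p) with some successor in Z. Already a fixed point.
Sat(E[(r ∧ p) U p]) = {t1, t7}

{t1, t7}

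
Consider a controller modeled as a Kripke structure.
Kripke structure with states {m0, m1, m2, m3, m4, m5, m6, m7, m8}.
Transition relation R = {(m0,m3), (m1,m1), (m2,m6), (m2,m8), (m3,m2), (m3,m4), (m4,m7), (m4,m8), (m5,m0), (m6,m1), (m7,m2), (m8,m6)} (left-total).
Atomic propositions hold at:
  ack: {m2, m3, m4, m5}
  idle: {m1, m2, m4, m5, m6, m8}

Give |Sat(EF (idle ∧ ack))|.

6

Sat(idle ∧ ack) = {m2, m4, m5}
EF (idle ∧ ack): least fixpoint, start Z0 = {m2, m4, m5}, add states with some successor in Z. Z1 = {m2, m3, m4, m5, m7}; Z2 = {m0, m2, m3, m4, m5, m7}; fixed.
Sat(EF (idle ∧ ack)) = {m0, m2, m3, m4, m5, m7}
|Sat(EF (idle ∧ ack))| = |{m0, m2, m3, m4, m5, m7}| = 6.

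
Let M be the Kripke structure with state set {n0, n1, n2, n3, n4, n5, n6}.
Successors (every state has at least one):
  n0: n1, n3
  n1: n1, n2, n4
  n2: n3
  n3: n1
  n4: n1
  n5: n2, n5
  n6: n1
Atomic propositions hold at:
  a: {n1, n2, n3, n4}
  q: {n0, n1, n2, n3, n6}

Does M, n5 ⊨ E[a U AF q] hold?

AF q: least fixpoint, start Z0 = {n0, n1, n2, n3, n6}, add states with every successor in Z. Z1 = {n0, n1, n2, n3, n4, n6}; fixed.
Sat(AF q) = {n0, n1, n2, n3, n4, n6}
E[a U AF q]: least fixpoint, start Z0 = Sat(AF q) = {n0, n1, n2, n3, n4, n6}, add states in Sat(a) with some successor in Z. Already a fixed point.
Sat(E[a U AF q]) = {n0, n1, n2, n3, n4, n6}
n5 ∉ Sat(E[a U AF q]) = {n0, n1, n2, n3, n4, n6}, so the formula does not hold at n5.

No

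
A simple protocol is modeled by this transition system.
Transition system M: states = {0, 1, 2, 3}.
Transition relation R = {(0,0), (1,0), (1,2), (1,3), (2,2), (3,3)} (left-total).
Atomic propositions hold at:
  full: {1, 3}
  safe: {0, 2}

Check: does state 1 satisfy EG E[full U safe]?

Yes

E[full U safe]: least fixpoint, start Z0 = Sat(safe) = {0, 2}, add states in Sat(full) with some successor in Z. Z1 = {0, 1, 2}; fixed.
Sat(E[full U safe]) = {0, 1, 2}
EG E[full U safe]: greatest fixpoint, start Z0 = {0, 1, 2}, keep only states in Sat with some successor in Z. Already a fixed point.
Sat(EG E[full U safe]) = {0, 1, 2}
1 ∈ Sat(EG E[full U safe]) = {0, 1, 2}, so the formula holds at 1.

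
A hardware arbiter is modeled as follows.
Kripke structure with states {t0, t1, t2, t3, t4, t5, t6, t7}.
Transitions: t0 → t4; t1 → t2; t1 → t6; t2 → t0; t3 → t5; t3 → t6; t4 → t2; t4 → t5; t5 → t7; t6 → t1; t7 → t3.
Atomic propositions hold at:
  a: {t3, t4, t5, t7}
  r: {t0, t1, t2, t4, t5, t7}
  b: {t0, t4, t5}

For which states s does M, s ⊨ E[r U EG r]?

EG r: greatest fixpoint, start Z0 = {t0, t1, t2, t4, t5, t7}, keep only states in Sat with some successor in Z. Z1 = {t0, t1, t2, t4, t5}; Z2 = {t0, t1, t2, t4}; fixed.
Sat(EG r) = {t0, t1, t2, t4}
E[r U EG r]: least fixpoint, start Z0 = Sat(EG r) = {t0, t1, t2, t4}, add states in Sat(r) with some successor in Z. Already a fixed point.
Sat(E[r U EG r]) = {t0, t1, t2, t4}

{t0, t1, t2, t4}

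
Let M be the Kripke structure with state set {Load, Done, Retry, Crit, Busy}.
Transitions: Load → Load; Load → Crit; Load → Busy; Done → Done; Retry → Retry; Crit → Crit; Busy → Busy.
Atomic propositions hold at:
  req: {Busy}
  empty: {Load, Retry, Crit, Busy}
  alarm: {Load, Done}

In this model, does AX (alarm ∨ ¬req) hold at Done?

Yes

Sat(¬req) = {Load, Done, Retry, Crit}
Sat(alarm ∨ ¬req) = {Load, Done, Retry, Crit}
Sat(AX (alarm ∨ ¬req)) = {s : every successor in {Load, Done, Retry, Crit}} = {Done, Retry, Crit}
Done ∈ Sat(AX (alarm ∨ ¬req)) = {Done, Retry, Crit}, so the formula holds at Done.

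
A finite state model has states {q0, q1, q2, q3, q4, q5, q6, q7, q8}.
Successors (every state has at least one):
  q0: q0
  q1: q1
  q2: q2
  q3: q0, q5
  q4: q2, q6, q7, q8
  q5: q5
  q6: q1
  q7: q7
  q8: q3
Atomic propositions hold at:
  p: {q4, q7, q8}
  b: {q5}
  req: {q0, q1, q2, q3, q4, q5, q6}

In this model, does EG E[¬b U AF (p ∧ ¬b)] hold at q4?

Sat(¬b) = {q0, q1, q2, q3, q4, q6, q7, q8}
Sat(p ∧ ¬b) = {q4, q7, q8}
AF (p ∧ ¬b): least fixpoint, start Z0 = {q4, q7, q8}, add states with every successor in Z. Already a fixed point.
Sat(AF (p ∧ ¬b)) = {q4, q7, q8}
E[¬b U AF (p ∧ ¬b)]: least fixpoint, start Z0 = Sat(AF (p ∧ ¬b)) = {q4, q7, q8}, add states in Sat(¬b) with some successor in Z. Already a fixed point.
Sat(E[¬b U AF (p ∧ ¬b)]) = {q4, q7, q8}
EG E[¬b U AF (p ∧ ¬b)]: greatest fixpoint, start Z0 = {q4, q7, q8}, keep only states in Sat with some successor in Z. Z1 = {q4, q7}; fixed.
Sat(EG E[¬b U AF (p ∧ ¬b)]) = {q4, q7}
q4 ∈ Sat(EG E[¬b U AF (p ∧ ¬b)]) = {q4, q7}, so the formula holds at q4.

Yes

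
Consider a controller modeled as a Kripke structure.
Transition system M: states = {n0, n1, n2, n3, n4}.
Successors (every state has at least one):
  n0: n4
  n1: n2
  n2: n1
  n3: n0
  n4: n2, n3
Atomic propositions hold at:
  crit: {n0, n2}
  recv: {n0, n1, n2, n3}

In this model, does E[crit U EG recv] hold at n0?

EG recv: greatest fixpoint, start Z0 = {n0, n1, n2, n3}, keep only states in Sat with some successor in Z. Z1 = {n1, n2, n3}; Z2 = {n1, n2}; fixed.
Sat(EG recv) = {n1, n2}
E[crit U EG recv]: least fixpoint, start Z0 = Sat(EG recv) = {n1, n2}, add states in Sat(crit) with some successor in Z. Already a fixed point.
Sat(E[crit U EG recv]) = {n1, n2}
n0 ∉ Sat(E[crit U EG recv]) = {n1, n2}, so the formula does not hold at n0.

No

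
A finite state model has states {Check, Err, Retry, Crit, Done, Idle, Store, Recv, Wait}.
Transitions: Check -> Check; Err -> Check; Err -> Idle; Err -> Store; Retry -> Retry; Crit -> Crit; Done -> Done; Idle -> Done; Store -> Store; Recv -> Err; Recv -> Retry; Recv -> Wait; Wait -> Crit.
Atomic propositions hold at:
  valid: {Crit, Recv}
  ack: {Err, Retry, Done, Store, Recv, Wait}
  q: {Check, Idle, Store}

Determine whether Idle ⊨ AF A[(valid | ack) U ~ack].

Yes

Sat(valid | ack) = {Err, Retry, Crit, Done, Store, Recv, Wait}
Sat(~ack) = {Check, Crit, Idle}
A[(valid | ack) U ~ack]: least fixpoint, start Z0 = Sat(~ack) = {Check, Crit, Idle}, add states in Sat(valid | ack) with every successor in Z. Z1 = {Check, Crit, Idle, Wait}; fixed.
Sat(A[(valid | ack) U ~ack]) = {Check, Crit, Idle, Wait}
AF A[(valid | ack) U ~ack]: least fixpoint, start Z0 = {Check, Crit, Idle, Wait}, add states with every successor in Z. Already a fixed point.
Sat(AF A[(valid | ack) U ~ack]) = {Check, Crit, Idle, Wait}
Idle ∈ Sat(AF A[(valid | ack) U ~ack]) = {Check, Crit, Idle, Wait}, so the formula holds at Idle.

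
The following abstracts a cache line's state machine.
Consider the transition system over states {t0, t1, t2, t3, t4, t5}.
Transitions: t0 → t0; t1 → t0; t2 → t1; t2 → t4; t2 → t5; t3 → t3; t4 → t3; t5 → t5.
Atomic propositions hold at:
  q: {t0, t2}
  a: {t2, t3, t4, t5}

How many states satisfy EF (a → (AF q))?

3

AF q: least fixpoint, start Z0 = {t0, t2}, add states with every successor in Z. Z1 = {t0, t1, t2}; fixed.
Sat(AF q) = {t0, t1, t2}
Sat(a → (AF q)) = {t0, t1, t2}
EF (a → (AF q)): least fixpoint, start Z0 = {t0, t1, t2}, add states with some successor in Z. Already a fixed point.
Sat(EF (a → (AF q))) = {t0, t1, t2}
|Sat(EF (a → (AF q)))| = |{t0, t1, t2}| = 3.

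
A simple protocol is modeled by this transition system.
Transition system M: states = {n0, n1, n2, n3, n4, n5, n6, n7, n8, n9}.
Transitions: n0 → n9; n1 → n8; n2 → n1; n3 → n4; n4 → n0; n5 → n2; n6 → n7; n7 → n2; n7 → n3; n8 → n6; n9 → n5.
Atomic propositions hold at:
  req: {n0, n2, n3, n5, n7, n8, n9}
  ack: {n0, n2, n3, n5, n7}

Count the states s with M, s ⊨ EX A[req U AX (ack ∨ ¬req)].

Sat(¬req) = {n1, n4, n6}
Sat(ack ∨ ¬req) = {n0, n1, n2, n3, n4, n5, n6, n7}
Sat(AX (ack ∨ ¬req)) = {s : every successor in {n0, n1, n2, n3, n4, n5, n6, n7}} = {n2, n3, n4, n5, n6, n7, n8, n9}
A[req U AX (ack ∨ ¬req)]: least fixpoint, start Z0 = Sat(AX (ack ∨ ¬req)) = {n2, n3, n4, n5, n6, n7, n8, n9}, add states in Sat(req) with every successor in Z. Z1 = {n0, n2, n3, n4, n5, n6, n7, n8, n9}; fixed.
Sat(A[req U AX (ack ∨ ¬req)]) = {n0, n2, n3, n4, n5, n6, n7, n8, n9}
Sat(EX A[req U AX (ack ∨ ¬req)]) = {s : some successor in {n0, n2, n3, n4, n5, n6, n7, n8, n9}} = {n0, n1, n3, n4, n5, n6, n7, n8, n9}
|Sat(EX A[req U AX (ack ∨ ¬req)])| = |{n0, n1, n3, n4, n5, n6, n7, n8, n9}| = 9.

9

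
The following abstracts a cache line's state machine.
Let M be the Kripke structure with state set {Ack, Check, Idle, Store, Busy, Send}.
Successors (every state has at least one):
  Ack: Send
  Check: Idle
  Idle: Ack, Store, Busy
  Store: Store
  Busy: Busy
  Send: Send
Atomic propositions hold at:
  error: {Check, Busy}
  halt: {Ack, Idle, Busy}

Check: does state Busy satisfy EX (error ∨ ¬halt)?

Sat(¬halt) = {Check, Store, Send}
Sat(error ∨ ¬halt) = {Check, Store, Busy, Send}
Sat(EX (error ∨ ¬halt)) = {s : some successor in {Check, Store, Busy, Send}} = {Ack, Idle, Store, Busy, Send}
Busy ∈ Sat(EX (error ∨ ¬halt)) = {Ack, Idle, Store, Busy, Send}, so the formula holds at Busy.

Yes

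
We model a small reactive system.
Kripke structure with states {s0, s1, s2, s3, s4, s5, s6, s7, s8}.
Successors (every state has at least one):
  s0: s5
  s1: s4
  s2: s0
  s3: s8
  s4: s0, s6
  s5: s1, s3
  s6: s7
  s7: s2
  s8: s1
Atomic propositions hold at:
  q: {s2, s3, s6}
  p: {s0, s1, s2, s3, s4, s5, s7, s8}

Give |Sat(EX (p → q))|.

3

Sat(p → q) = {s2, s3, s6}
Sat(EX (p → q)) = {s : some successor in {s2, s3, s6}} = {s4, s5, s7}
|Sat(EX (p → q))| = |{s4, s5, s7}| = 3.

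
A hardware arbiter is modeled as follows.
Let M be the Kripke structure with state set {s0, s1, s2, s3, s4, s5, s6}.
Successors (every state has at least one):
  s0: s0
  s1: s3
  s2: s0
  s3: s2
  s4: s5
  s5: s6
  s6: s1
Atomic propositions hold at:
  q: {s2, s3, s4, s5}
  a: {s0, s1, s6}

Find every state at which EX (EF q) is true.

EF q: least fixpoint, start Z0 = {s2, s3, s4, s5}, add states with some successor in Z. Z1 = {s1, s2, s3, s4, s5}; Z2 = {s1, s2, s3, s4, s5, s6}; fixed.
Sat(EF q) = {s1, s2, s3, s4, s5, s6}
Sat(EX (EF q)) = {s : some successor in {s1, s2, s3, s4, s5, s6}} = {s1, s3, s4, s5, s6}

{s1, s3, s4, s5, s6}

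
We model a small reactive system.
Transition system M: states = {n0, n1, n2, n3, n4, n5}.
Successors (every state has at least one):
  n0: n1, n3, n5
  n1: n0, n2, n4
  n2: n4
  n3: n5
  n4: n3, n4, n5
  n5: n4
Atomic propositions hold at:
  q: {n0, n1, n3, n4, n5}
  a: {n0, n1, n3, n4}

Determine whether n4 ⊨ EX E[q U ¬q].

Sat(¬q) = {n2}
E[q U ¬q]: least fixpoint, start Z0 = Sat(¬q) = {n2}, add states in Sat(q) with some successor in Z. Z1 = {n1, n2}; Z2 = {n0, n1, n2}; fixed.
Sat(E[q U ¬q]) = {n0, n1, n2}
Sat(EX E[q U ¬q]) = {s : some successor in {n0, n1, n2}} = {n0, n1}
n4 ∉ Sat(EX E[q U ¬q]) = {n0, n1}, so the formula does not hold at n4.

No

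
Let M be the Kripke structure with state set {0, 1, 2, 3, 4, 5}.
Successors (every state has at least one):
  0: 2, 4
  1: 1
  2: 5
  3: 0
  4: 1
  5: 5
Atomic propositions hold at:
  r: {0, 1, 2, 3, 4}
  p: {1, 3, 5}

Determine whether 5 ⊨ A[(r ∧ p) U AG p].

Sat(r ∧ p) = {1, 3}
AG p: greatest fixpoint, start Z0 = {1, 3, 5}, keep only states in Sat with every successor in Z. Z1 = {1, 5}; fixed.
Sat(AG p) = {1, 5}
A[(r ∧ p) U AG p]: least fixpoint, start Z0 = Sat(AG p) = {1, 5}, add states in Sat(r ∧ p) with every successor in Z. Already a fixed point.
Sat(A[(r ∧ p) U AG p]) = {1, 5}
5 ∈ Sat(A[(r ∧ p) U AG p]) = {1, 5}, so the formula holds at 5.

Yes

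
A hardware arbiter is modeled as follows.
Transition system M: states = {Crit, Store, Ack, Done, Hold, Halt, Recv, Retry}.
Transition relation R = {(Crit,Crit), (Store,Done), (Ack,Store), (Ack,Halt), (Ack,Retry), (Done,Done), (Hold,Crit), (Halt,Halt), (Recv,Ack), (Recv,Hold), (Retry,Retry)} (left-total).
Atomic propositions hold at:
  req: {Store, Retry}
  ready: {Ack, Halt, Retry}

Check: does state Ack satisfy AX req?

Sat(AX req) = {s : every successor in {Store, Retry}} = {Retry}
Ack ∉ Sat(AX req) = {Retry}, so the formula does not hold at Ack.

No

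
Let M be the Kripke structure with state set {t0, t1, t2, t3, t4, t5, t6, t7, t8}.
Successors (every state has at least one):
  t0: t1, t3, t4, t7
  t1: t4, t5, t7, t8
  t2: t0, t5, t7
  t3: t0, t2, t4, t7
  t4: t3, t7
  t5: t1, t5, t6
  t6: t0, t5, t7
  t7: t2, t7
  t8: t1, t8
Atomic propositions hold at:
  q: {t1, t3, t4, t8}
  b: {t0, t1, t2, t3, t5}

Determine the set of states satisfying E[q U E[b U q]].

{t0, t1, t2, t3, t4, t5, t8}

E[b U q]: least fixpoint, start Z0 = Sat(q) = {t1, t3, t4, t8}, add states in Sat(b) with some successor in Z. Z1 = {t0, t1, t3, t4, t5, t8}; Z2 = {t0, t1, t2, t3, t4, t5, t8}; fixed.
Sat(E[b U q]) = {t0, t1, t2, t3, t4, t5, t8}
E[q U E[b U q]]: least fixpoint, start Z0 = Sat(E[b U q]) = {t0, t1, t2, t3, t4, t5, t8}, add states in Sat(q) with some successor in Z. Already a fixed point.
Sat(E[q U E[b U q]]) = {t0, t1, t2, t3, t4, t5, t8}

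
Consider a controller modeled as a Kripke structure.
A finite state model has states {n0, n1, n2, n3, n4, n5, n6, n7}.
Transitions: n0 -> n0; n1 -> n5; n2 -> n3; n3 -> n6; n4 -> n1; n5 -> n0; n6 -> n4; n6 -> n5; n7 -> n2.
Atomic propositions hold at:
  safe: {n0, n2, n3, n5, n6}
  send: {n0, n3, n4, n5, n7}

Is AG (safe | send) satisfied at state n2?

No

Sat(safe | send) = {n0, n2, n3, n4, n5, n6, n7}
AG (safe | send): greatest fixpoint, start Z0 = {n0, n2, n3, n4, n5, n6, n7}, keep only states in Sat with every successor in Z. Z1 = {n0, n2, n3, n5, n6, n7}; Z2 = {n0, n2, n3, n5, n7}; Z3 = {n0, n2, n5, n7}; Z4 = {n0, n5, n7}; Z5 = {n0, n5}; fixed.
Sat(AG (safe | send)) = {n0, n5}
n2 ∉ Sat(AG (safe | send)) = {n0, n5}, so the formula does not hold at n2.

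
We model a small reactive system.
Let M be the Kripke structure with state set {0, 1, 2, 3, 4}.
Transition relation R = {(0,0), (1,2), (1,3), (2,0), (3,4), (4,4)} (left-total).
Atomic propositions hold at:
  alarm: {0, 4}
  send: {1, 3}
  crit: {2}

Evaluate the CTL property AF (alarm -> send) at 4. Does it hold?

No

Sat(alarm -> send) = {1, 2, 3}
AF (alarm -> send): least fixpoint, start Z0 = {1, 2, 3}, add states with every successor in Z. Already a fixed point.
Sat(AF (alarm -> send)) = {1, 2, 3}
4 ∉ Sat(AF (alarm -> send)) = {1, 2, 3}, so the formula does not hold at 4.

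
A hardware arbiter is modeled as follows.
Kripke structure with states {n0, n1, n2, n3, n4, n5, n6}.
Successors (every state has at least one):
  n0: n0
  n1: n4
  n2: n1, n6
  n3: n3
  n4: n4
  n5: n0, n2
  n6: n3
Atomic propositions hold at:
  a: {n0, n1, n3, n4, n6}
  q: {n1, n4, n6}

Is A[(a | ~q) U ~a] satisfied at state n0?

Sat(~q) = {n0, n2, n3, n5}
Sat(a | ~q) = {n0, n1, n2, n3, n4, n5, n6}
Sat(~a) = {n2, n5}
A[(a | ~q) U ~a]: least fixpoint, start Z0 = Sat(~a) = {n2, n5}, add states in Sat(a | ~q) with every successor in Z. Already a fixed point.
Sat(A[(a | ~q) U ~a]) = {n2, n5}
n0 ∉ Sat(A[(a | ~q) U ~a]) = {n2, n5}, so the formula does not hold at n0.

No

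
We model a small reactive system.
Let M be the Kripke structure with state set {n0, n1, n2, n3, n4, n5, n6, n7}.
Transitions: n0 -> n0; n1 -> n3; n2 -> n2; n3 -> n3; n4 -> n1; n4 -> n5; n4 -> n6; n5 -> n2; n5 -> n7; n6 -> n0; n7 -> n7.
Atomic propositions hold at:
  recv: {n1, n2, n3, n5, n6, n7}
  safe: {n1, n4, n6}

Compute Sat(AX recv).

Sat(AX recv) = {s : every successor in {n1, n2, n3, n5, n6, n7}} = {n1, n2, n3, n4, n5, n7}

{n1, n2, n3, n4, n5, n7}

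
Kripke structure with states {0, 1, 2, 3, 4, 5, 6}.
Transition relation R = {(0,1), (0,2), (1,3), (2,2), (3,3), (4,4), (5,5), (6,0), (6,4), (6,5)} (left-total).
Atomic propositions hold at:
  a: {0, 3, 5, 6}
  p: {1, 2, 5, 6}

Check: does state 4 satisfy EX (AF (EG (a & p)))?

No

Sat(a & p) = {5, 6}
EG (a & p): greatest fixpoint, start Z0 = {5, 6}, keep only states in Sat with some successor in Z. Already a fixed point.
Sat(EG (a & p)) = {5, 6}
AF (EG (a & p)): least fixpoint, start Z0 = {5, 6}, add states with every successor in Z. Already a fixed point.
Sat(AF (EG (a & p))) = {5, 6}
Sat(EX (AF (EG (a & p)))) = {s : some successor in {5, 6}} = {5, 6}
4 ∉ Sat(EX (AF (EG (a & p)))) = {5, 6}, so the formula does not hold at 4.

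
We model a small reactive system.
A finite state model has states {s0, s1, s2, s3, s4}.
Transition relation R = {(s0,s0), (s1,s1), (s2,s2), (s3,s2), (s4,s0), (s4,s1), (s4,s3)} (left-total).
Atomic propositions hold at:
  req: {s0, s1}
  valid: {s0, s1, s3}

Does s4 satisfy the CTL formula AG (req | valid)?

No

Sat(req | valid) = {s0, s1, s3}
AG (req | valid): greatest fixpoint, start Z0 = {s0, s1, s3}, keep only states in Sat with every successor in Z. Z1 = {s0, s1}; fixed.
Sat(AG (req | valid)) = {s0, s1}
s4 ∉ Sat(AG (req | valid)) = {s0, s1}, so the formula does not hold at s4.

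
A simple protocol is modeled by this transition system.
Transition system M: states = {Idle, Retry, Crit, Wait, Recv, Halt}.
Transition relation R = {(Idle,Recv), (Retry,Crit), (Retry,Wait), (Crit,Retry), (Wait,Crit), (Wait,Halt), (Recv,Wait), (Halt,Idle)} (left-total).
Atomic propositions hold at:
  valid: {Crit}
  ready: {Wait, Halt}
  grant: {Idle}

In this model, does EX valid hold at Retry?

Yes

Sat(EX valid) = {s : some successor in {Crit}} = {Retry, Wait}
Retry ∈ Sat(EX valid) = {Retry, Wait}, so the formula holds at Retry.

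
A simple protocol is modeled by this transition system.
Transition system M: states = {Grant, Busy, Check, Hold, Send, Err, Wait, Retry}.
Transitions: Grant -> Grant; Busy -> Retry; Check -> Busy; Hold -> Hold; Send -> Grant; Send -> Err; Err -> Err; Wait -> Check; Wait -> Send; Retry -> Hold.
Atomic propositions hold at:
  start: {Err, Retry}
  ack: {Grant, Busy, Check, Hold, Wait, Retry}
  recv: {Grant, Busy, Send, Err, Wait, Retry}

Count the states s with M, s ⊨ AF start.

AF start: least fixpoint, start Z0 = {Err, Retry}, add states with every successor in Z. Z1 = {Busy, Err, Retry}; Z2 = {Busy, Check, Err, Retry}; fixed.
Sat(AF start) = {Busy, Check, Err, Retry}
|Sat(AF start)| = |{Busy, Check, Err, Retry}| = 4.

4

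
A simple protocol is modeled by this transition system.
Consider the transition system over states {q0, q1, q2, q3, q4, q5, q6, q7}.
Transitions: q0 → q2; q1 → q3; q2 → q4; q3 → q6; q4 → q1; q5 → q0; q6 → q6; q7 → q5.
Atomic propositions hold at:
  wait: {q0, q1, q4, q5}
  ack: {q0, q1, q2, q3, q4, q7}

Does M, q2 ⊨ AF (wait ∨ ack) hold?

Yes

Sat(wait ∨ ack) = {q0, q1, q2, q3, q4, q5, q7}
AF (wait ∨ ack): least fixpoint, start Z0 = {q0, q1, q2, q3, q4, q5, q7}, add states with every successor in Z. Already a fixed point.
Sat(AF (wait ∨ ack)) = {q0, q1, q2, q3, q4, q5, q7}
q2 ∈ Sat(AF (wait ∨ ack)) = {q0, q1, q2, q3, q4, q5, q7}, so the formula holds at q2.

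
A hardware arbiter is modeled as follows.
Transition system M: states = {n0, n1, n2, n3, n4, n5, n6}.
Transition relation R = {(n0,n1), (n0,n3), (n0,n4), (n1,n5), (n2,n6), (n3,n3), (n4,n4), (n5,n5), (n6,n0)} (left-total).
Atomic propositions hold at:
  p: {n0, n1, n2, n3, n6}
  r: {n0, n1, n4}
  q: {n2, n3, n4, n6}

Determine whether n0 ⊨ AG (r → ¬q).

Sat(¬q) = {n0, n1, n5}
Sat(r → ¬q) = {n0, n1, n2, n3, n5, n6}
AG (r → ¬q): greatest fixpoint, start Z0 = {n0, n1, n2, n3, n5, n6}, keep only states in Sat with every successor in Z. Z1 = {n1, n2, n3, n5, n6}; Z2 = {n1, n2, n3, n5}; Z3 = {n1, n3, n5}; fixed.
Sat(AG (r → ¬q)) = {n1, n3, n5}
n0 ∉ Sat(AG (r → ¬q)) = {n1, n3, n5}, so the formula does not hold at n0.

No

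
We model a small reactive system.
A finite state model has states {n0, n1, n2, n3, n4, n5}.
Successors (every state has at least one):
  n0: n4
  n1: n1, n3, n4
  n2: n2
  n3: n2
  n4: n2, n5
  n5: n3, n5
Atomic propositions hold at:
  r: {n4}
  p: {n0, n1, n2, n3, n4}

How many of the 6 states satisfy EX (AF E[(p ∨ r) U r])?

Sat(p ∨ r) = {n0, n1, n2, n3, n4}
E[(p ∨ r) U r]: least fixpoint, start Z0 = Sat(r) = {n4}, add states in Sat(p ∨ r) with some successor in Z. Z1 = {n0, n1, n4}; fixed.
Sat(E[(p ∨ r) U r]) = {n0, n1, n4}
AF E[(p ∨ r) U r]: least fixpoint, start Z0 = {n0, n1, n4}, add states with every successor in Z. Already a fixed point.
Sat(AF E[(p ∨ r) U r]) = {n0, n1, n4}
Sat(EX (AF E[(p ∨ r) U r])) = {s : some successor in {n0, n1, n4}} = {n0, n1}
|Sat(EX (AF E[(p ∨ r) U r]))| = |{n0, n1}| = 2.

2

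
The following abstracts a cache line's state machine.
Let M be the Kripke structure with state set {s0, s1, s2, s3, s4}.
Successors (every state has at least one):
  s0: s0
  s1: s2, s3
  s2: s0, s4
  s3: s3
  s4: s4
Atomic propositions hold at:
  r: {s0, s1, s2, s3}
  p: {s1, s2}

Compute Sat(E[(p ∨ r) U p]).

Sat(p ∨ r) = {s0, s1, s2, s3}
E[(p ∨ r) U p]: least fixpoint, start Z0 = Sat(p) = {s1, s2}, add states in Sat(p ∨ r) with some successor in Z. Already a fixed point.
Sat(E[(p ∨ r) U p]) = {s1, s2}

{s1, s2}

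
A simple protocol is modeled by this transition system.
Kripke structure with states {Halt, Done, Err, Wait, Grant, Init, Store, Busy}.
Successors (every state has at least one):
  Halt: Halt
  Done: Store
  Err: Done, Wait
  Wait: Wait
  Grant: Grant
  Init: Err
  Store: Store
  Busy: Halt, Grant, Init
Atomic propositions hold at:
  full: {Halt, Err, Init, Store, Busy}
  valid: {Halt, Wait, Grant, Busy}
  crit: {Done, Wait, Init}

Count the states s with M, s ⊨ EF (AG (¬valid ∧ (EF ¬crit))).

5

Sat(¬valid) = {Done, Err, Init, Store}
Sat(¬crit) = {Halt, Err, Grant, Store, Busy}
EF ¬crit: least fixpoint, start Z0 = {Halt, Err, Grant, Store, Busy}, add states with some successor in Z. Z1 = {Halt, Done, Err, Grant, Init, Store, Busy}; fixed.
Sat(EF ¬crit) = {Halt, Done, Err, Grant, Init, Store, Busy}
Sat(¬valid ∧ (EF ¬crit)) = {Done, Err, Init, Store}
AG (¬valid ∧ (EF ¬crit)): greatest fixpoint, start Z0 = {Done, Err, Init, Store}, keep only states in Sat with every successor in Z. Z1 = {Done, Init, Store}; Z2 = {Done, Store}; fixed.
Sat(AG (¬valid ∧ (EF ¬crit))) = {Done, Store}
EF (AG (¬valid ∧ (EF ¬crit))): least fixpoint, start Z0 = {Done, Store}, add states with some successor in Z. Z1 = {Done, Err, Store}; Z2 = {Done, Err, Init, Store}; Z3 = {Done, Err, Init, Store, Busy}; fixed.
Sat(EF (AG (¬valid ∧ (EF ¬crit)))) = {Done, Err, Init, Store, Busy}
|Sat(EF (AG (¬valid ∧ (EF ¬crit))))| = |{Done, Err, Init, Store, Busy}| = 5.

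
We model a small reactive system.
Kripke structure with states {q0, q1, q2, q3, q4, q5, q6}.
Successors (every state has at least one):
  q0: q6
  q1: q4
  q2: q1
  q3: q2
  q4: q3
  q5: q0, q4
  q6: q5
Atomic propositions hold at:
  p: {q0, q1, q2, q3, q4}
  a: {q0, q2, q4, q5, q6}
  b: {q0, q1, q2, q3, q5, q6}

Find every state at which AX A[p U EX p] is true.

{q1, q2, q3, q4, q6}

Sat(EX p) = {s : some successor in {q0, q1, q2, q3, q4}} = {q1, q2, q3, q4, q5}
A[p U EX p]: least fixpoint, start Z0 = Sat(EX p) = {q1, q2, q3, q4, q5}, add states in Sat(p) with every successor in Z. Already a fixed point.
Sat(A[p U EX p]) = {q1, q2, q3, q4, q5}
Sat(AX A[p U EX p]) = {s : every successor in {q1, q2, q3, q4, q5}} = {q1, q2, q3, q4, q6}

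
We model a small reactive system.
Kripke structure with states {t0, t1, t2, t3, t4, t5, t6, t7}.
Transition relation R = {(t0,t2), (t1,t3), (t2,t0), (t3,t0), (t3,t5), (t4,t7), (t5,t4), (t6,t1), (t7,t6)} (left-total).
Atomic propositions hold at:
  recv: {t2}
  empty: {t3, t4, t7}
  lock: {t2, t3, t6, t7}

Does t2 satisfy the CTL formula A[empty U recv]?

A[empty U recv]: least fixpoint, start Z0 = Sat(recv) = {t2}, add states in Sat(empty) with every successor in Z. Already a fixed point.
Sat(A[empty U recv]) = {t2}
t2 ∈ Sat(A[empty U recv]) = {t2}, so the formula holds at t2.

Yes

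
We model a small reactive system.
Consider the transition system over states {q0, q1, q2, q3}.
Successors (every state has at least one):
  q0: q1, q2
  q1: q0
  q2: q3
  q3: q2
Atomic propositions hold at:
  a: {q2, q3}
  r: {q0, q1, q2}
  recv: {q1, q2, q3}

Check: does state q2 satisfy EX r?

Sat(EX r) = {s : some successor in {q0, q1, q2}} = {q0, q1, q3}
q2 ∉ Sat(EX r) = {q0, q1, q3}, so the formula does not hold at q2.

No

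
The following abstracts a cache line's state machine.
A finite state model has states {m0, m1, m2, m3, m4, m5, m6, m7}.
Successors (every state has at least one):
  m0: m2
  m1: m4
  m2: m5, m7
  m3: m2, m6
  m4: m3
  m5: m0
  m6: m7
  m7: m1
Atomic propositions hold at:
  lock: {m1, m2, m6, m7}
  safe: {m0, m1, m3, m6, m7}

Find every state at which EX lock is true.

{m0, m2, m3, m6, m7}

Sat(EX lock) = {s : some successor in {m1, m2, m6, m7}} = {m0, m2, m3, m6, m7}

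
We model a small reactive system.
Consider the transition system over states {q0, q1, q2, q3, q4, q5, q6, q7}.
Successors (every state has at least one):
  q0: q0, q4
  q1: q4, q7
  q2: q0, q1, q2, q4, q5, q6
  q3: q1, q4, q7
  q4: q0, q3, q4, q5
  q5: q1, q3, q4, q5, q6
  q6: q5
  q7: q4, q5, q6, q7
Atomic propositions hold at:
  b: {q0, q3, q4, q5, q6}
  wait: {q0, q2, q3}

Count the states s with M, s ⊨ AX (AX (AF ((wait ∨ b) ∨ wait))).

Sat(wait ∨ b) = {q0, q2, q3, q4, q5, q6}
Sat((wait ∨ b) ∨ wait) = {q0, q2, q3, q4, q5, q6}
AF ((wait ∨ b) ∨ wait): least fixpoint, start Z0 = {q0, q2, q3, q4, q5, q6}, add states with every successor in Z. Already a fixed point.
Sat(AF ((wait ∨ b) ∨ wait)) = {q0, q2, q3, q4, q5, q6}
Sat(AX (AF ((wait ∨ b) ∨ wait))) = {s : every successor in {q0, q2, q3, q4, q5, q6}} = {q0, q4, q6}
Sat(AX (AX (AF ((wait ∨ b) ∨ wait)))) = {s : every successor in {q0, q4, q6}} = {q0}
|Sat(AX (AX (AF ((wait ∨ b) ∨ wait))))| = |{q0}| = 1.

1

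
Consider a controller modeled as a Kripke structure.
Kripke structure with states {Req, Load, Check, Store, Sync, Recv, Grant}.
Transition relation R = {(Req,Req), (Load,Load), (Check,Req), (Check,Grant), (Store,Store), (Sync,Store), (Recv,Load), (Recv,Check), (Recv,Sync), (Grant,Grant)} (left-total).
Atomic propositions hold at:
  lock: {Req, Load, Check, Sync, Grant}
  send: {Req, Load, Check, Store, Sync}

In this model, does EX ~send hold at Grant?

Sat(~send) = {Recv, Grant}
Sat(EX ~send) = {s : some successor in {Recv, Grant}} = {Check, Grant}
Grant ∈ Sat(EX ~send) = {Check, Grant}, so the formula holds at Grant.

Yes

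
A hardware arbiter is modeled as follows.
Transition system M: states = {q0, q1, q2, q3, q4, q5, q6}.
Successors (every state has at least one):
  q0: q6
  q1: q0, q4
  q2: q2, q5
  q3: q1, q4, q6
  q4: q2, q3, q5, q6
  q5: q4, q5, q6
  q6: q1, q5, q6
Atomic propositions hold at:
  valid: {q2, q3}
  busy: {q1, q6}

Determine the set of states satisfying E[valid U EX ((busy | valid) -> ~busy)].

{q1, q2, q3, q4, q5, q6}

Sat(busy | valid) = {q1, q2, q3, q6}
Sat(~busy) = {q0, q2, q3, q4, q5}
Sat((busy | valid) -> ~busy) = {q0, q2, q3, q4, q5}
Sat(EX ((busy | valid) -> ~busy)) = {s : some successor in {q0, q2, q3, q4, q5}} = {q1, q2, q3, q4, q5, q6}
E[valid U EX ((busy | valid) -> ~busy)]: least fixpoint, start Z0 = Sat(EX ((busy | valid) -> ~busy)) = {q1, q2, q3, q4, q5, q6}, add states in Sat(valid) with some successor in Z. Already a fixed point.
Sat(E[valid U EX ((busy | valid) -> ~busy)]) = {q1, q2, q3, q4, q5, q6}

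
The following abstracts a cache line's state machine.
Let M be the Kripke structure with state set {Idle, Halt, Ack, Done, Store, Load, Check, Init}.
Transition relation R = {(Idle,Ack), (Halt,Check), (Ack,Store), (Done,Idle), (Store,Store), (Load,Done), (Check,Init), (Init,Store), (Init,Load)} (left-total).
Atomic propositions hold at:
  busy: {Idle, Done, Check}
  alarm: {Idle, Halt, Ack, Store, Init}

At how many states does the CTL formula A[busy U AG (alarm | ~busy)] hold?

Sat(~busy) = {Halt, Ack, Store, Load, Init}
Sat(alarm | ~busy) = {Idle, Halt, Ack, Store, Load, Init}
AG (alarm | ~busy): greatest fixpoint, start Z0 = {Idle, Halt, Ack, Store, Load, Init}, keep only states in Sat with every successor in Z. Z1 = {Idle, Ack, Store, Init}; Z2 = {Idle, Ack, Store}; fixed.
Sat(AG (alarm | ~busy)) = {Idle, Ack, Store}
A[busy U AG (alarm | ~busy)]: least fixpoint, start Z0 = Sat(AG (alarm | ~busy)) = {Idle, Ack, Store}, add states in Sat(busy) with every successor in Z. Z1 = {Idle, Ack, Done, Store}; fixed.
Sat(A[busy U AG (alarm | ~busy)]) = {Idle, Ack, Done, Store}
|Sat(A[busy U AG (alarm | ~busy)])| = |{Idle, Ack, Done, Store}| = 4.

4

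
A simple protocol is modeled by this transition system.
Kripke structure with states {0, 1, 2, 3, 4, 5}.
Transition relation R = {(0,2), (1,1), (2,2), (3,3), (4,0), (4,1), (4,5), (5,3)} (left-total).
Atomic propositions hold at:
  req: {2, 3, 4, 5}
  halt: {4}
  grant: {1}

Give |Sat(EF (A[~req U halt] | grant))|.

2

Sat(~req) = {0, 1}
A[~req U halt]: least fixpoint, start Z0 = Sat(halt) = {4}, add states in Sat(~req) with every successor in Z. Already a fixed point.
Sat(A[~req U halt]) = {4}
Sat(A[~req U halt] | grant) = {1, 4}
EF (A[~req U halt] | grant): least fixpoint, start Z0 = {1, 4}, add states with some successor in Z. Already a fixed point.
Sat(EF (A[~req U halt] | grant)) = {1, 4}
|Sat(EF (A[~req U halt] | grant))| = |{1, 4}| = 2.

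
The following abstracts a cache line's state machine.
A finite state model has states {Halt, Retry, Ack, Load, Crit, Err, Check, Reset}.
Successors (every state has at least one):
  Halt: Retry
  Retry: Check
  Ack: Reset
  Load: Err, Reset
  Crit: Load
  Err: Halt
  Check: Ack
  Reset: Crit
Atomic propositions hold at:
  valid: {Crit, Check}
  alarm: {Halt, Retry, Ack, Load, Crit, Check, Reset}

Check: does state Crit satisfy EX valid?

Sat(EX valid) = {s : some successor in {Crit, Check}} = {Retry, Reset}
Crit ∉ Sat(EX valid) = {Retry, Reset}, so the formula does not hold at Crit.

No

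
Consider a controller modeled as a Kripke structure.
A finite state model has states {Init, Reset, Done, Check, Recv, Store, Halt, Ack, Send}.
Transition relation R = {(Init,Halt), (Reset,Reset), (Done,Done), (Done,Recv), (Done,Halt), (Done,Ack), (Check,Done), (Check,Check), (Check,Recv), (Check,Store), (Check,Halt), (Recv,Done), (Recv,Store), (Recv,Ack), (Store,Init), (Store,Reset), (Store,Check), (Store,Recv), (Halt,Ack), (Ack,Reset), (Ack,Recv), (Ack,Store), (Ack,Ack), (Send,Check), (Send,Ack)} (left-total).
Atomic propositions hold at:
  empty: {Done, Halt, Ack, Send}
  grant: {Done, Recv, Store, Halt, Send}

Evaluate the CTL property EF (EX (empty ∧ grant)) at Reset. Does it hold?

Sat(empty ∧ grant) = {Done, Halt, Send}
Sat(EX (empty ∧ grant)) = {s : some successor in {Done, Halt, Send}} = {Init, Done, Check, Recv}
EF (EX (empty ∧ grant)): least fixpoint, start Z0 = {Init, Done, Check, Recv}, add states with some successor in Z. Z1 = {Init, Done, Check, Recv, Store, Ack, Send}; Z2 = {Init, Done, Check, Recv, Store, Halt, Ack, Send}; fixed.
Sat(EF (EX (empty ∧ grant))) = {Init, Done, Check, Recv, Store, Halt, Ack, Send}
Reset ∉ Sat(EF (EX (empty ∧ grant))) = {Init, Done, Check, Recv, Store, Halt, Ack, Send}, so the formula does not hold at Reset.

No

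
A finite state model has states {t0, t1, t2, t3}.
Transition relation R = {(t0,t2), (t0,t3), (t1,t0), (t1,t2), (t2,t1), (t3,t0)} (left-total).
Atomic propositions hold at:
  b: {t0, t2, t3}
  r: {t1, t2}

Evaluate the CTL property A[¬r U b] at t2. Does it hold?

Yes

Sat(¬r) = {t0, t3}
A[¬r U b]: least fixpoint, start Z0 = Sat(b) = {t0, t2, t3}, add states in Sat(¬r) with every successor in Z. Already a fixed point.
Sat(A[¬r U b]) = {t0, t2, t3}
t2 ∈ Sat(A[¬r U b]) = {t0, t2, t3}, so the formula holds at t2.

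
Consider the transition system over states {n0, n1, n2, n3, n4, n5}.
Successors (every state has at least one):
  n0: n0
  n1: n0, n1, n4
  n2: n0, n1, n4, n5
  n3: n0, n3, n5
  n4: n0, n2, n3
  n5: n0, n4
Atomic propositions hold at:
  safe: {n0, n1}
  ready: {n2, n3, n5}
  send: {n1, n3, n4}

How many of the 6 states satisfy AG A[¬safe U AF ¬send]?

1

Sat(¬safe) = {n2, n3, n4, n5}
Sat(¬send) = {n0, n2, n5}
AF ¬send: least fixpoint, start Z0 = {n0, n2, n5}, add states with every successor in Z. Already a fixed point.
Sat(AF ¬send) = {n0, n2, n5}
A[¬safe U AF ¬send]: least fixpoint, start Z0 = Sat(AF ¬send) = {n0, n2, n5}, add states in Sat(¬safe) with every successor in Z. Already a fixed point.
Sat(A[¬safe U AF ¬send]) = {n0, n2, n5}
AG A[¬safe U AF ¬send]: greatest fixpoint, start Z0 = {n0, n2, n5}, keep only states in Sat with every successor in Z. Z1 = {n0}; fixed.
Sat(AG A[¬safe U AF ¬send]) = {n0}
|Sat(AG A[¬safe U AF ¬send])| = |{n0}| = 1.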